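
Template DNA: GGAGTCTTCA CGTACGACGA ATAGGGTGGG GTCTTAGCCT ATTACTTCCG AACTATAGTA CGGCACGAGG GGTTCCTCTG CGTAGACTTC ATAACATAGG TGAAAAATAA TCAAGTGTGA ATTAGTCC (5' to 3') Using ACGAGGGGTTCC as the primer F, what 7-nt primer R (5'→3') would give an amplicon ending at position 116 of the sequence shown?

5'-ACTTGAT-3'

The forward primer binds at positions 65–76; the product's 3' end on the top strand is position 116.
The reverse primer anneals to the top strand over positions 110–116, i.e. to ATCAAGT.
Its sequence written 5'→3' is the reverse complement: ACTTGAT.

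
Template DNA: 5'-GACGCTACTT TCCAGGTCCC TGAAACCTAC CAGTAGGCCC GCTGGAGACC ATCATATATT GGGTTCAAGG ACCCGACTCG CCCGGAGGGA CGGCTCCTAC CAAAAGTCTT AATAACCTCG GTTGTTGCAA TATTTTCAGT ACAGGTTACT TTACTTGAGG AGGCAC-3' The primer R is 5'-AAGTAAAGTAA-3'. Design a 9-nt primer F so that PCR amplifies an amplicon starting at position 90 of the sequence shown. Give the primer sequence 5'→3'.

5'-ACGGCTCCT-3'

The reverse primer's reverse complement TTACTTTACTT matches the template at positions 146–156; the product starts at position 90.
The forward primer is identical to the top strand over positions 90–98: ACGGCTCCT.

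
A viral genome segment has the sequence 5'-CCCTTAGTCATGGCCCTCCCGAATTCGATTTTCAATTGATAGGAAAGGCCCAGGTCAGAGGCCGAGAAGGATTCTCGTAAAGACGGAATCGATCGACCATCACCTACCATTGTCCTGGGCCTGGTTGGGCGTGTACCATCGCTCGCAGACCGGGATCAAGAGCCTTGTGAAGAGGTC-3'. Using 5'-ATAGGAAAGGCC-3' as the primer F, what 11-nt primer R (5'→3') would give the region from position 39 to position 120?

5'-GCCCAGGACAA-3'

The product's 3' end on the top strand is position 120.
The reverse primer anneals to the top strand over positions 110–120, i.e. to TTGTCCTGGGC.
Its sequence written 5'→3' is the reverse complement: GCCCAGGACAA.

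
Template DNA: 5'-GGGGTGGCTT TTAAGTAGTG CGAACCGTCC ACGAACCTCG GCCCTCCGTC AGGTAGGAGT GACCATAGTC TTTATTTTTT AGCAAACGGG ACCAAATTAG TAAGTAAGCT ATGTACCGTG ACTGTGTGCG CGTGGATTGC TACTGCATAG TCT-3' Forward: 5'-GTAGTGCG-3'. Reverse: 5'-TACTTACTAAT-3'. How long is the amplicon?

Forward primer GTAGTGCG is found on the top strand at positions 15–22.
Reverse complement of the reverse primer: ATTAGTAAGTA. This occurs on the top strand at positions 96–106.
Amplicon spans positions 15–106: 92 bp.

92 bp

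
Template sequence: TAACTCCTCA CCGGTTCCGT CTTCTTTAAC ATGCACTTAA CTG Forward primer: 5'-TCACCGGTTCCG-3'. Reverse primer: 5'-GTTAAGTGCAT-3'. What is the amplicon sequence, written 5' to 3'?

Forward primer TCACCGGTTCCG is found on the top strand at positions 8–19.
Reverse complement of the reverse primer: ATGCACTTAAC. This occurs on the top strand at positions 31–41.
The product is the template from position 8 through 41 (34 bp).

5'-TCACCGGTTCCGTCTTCTTTAACATGCACTTAAC-3'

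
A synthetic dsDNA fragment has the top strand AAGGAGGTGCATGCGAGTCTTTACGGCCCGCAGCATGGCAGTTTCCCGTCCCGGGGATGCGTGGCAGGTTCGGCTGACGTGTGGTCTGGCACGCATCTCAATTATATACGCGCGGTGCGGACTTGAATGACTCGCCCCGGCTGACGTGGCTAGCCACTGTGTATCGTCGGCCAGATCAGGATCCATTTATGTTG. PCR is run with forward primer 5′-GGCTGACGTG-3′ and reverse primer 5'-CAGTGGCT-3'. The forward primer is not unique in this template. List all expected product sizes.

The forward primer GGCTGACGTG matches the top strand at positions 72–81, 139–148.
The reverse primer's reverse complement is AGCCACTG, matching at positions 152–159.
Each forward site pairs with the reverse site to give a product ending at position 159: sizes 88, 21 bp.

88 bp, 21 bp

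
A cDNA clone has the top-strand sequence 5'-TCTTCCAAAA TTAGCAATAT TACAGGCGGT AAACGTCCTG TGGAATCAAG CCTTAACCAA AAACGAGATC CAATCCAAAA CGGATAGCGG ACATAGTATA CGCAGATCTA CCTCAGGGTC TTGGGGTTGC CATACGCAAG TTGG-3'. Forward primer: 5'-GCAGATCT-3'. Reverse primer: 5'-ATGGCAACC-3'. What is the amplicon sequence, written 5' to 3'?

5'-GCAGATCTACCTCAGGGTCTTGGGGTTGCCAT-3'

Scanning the template, GCAGATCT occurs at positions 102–109; this primer anneals to the bottom strand there with its 3' end pointing downstream.
Reverse complement of the reverse primer: GGTTGCCAT. This occurs on the top strand at positions 125–133.
The product is the template from position 102 through 133 (32 bp).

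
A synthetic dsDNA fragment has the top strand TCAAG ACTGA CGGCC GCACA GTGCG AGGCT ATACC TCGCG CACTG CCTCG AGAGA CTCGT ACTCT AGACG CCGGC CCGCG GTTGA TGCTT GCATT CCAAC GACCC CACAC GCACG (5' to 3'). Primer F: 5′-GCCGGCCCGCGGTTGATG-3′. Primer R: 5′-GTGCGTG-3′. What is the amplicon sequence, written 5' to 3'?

5'-GCCGGCCCGCGGTTGATGCTTGCATTCCAACGACCCCACACGCAC-3'

Scanning the template, GCCGGCCCGCGGTTGATG occurs at positions 70–87; this primer anneals to the bottom strand there with its 3' end pointing downstream.
Reverse complement of the reverse primer: CACGCAC. This occurs on the top strand at positions 108–114.
The product is the template from position 70 through 114 (45 bp).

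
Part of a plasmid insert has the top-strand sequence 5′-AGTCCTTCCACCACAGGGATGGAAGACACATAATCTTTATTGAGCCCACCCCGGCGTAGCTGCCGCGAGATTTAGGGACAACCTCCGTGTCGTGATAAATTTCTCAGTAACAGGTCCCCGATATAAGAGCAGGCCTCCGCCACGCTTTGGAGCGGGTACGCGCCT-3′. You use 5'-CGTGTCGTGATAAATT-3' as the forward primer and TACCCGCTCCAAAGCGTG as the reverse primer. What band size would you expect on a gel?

Scanning the template, CGTGTCGTGATAAATT occurs at positions 86–101; this primer anneals to the bottom strand there with its 3' end pointing downstream.
Taking the reverse complement of TACCCGCTCCAAAGCGTG gives CACGCTTTGGAGCGGGTA, found at positions 141–158 on the template; the primer anneals here to the top strand with its 3' end pointing upstream.
Amplicon spans positions 86–158: 73 bp.

73 bp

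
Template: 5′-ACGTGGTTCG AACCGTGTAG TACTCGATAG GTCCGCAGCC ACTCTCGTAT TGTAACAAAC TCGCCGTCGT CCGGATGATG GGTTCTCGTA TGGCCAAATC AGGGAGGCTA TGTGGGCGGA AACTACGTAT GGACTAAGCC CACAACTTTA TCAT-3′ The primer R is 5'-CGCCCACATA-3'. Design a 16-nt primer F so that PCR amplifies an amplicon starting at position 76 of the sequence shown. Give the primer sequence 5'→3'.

The reverse primer's reverse complement TATGTGGGCG matches the template at positions 109–118; the product starts at position 76.
The forward primer is identical to the top strand over positions 76–91: TGATGGGTTCTCGTAT.

5'-TGATGGGTTCTCGTAT-3'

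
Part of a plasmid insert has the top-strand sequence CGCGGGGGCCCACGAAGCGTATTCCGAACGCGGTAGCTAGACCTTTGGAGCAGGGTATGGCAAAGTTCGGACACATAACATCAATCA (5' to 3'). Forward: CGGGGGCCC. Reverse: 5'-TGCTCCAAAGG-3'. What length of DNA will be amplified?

The forward primer matches the template at positions 3–11.
The reverse primer's reverse complement is CCTTTGGAGCA, which matches the template at positions 42–52.
The product runs from position 3 to position 52, so its length is 52 − 3 + 1 = 50 bp.

50 bp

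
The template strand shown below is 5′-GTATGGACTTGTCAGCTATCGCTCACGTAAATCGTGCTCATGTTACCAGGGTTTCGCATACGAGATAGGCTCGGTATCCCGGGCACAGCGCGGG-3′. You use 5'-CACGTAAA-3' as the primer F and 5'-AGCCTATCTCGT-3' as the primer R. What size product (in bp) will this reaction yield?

The forward primer matches the template at positions 24–31.
Taking the reverse complement of AGCCTATCTCGT gives ACGAGATAGGCT, found at positions 60–71 on the template; the primer anneals here to the top strand with its 3' end pointing upstream.
Amplicon spans positions 24–71: 48 bp.

48 bp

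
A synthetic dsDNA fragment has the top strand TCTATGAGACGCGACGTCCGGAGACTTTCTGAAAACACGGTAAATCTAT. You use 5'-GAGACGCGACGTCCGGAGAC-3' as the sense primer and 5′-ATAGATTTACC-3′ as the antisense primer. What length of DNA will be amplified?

Forward primer GAGACGCGACGTCCGGAGAC is found on the top strand at positions 6–25.
Taking the reverse complement of ATAGATTTACC gives GGTAAATCTAT, found at positions 39–49 on the template; the primer anneals here to the top strand with its 3' end pointing upstream.
Amplicon spans positions 6–49: 44 bp.

44 bp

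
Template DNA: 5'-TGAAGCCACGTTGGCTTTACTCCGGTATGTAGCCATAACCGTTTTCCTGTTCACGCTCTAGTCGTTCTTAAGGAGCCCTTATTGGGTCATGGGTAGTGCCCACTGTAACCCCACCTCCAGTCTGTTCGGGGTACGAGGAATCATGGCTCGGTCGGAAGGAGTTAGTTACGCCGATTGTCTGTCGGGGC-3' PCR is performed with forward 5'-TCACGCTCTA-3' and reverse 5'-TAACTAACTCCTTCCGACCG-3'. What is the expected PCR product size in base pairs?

118 bp

The forward primer matches the template at positions 51–60.
Reverse complement of the reverse primer: CGGTCGGAAGGAGTTAGTTA. This occurs on the top strand at positions 149–168.
Product length = (reverse-primer end) − (forward-primer start) + 1 = 168 − 51 + 1 = 118 bp.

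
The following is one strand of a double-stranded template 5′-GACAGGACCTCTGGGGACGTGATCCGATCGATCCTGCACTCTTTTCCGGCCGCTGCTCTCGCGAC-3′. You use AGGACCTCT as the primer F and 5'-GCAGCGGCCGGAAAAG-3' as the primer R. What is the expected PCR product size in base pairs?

Forward primer AGGACCTCT is found on the top strand at positions 4–12.
Reverse complement of the reverse primer: CTTTTCCGGCCGCTGC. This occurs on the top strand at positions 41–56.
The product runs from position 4 to position 56, so its length is 56 − 4 + 1 = 53 bp.

53 bp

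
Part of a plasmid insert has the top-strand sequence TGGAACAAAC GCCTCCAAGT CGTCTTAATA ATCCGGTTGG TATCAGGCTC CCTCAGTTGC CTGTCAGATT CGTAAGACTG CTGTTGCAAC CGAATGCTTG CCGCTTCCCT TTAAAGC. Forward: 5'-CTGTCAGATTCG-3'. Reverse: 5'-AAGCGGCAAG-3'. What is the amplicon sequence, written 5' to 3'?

Scanning the template, CTGTCAGATTCG occurs at positions 61–72; this primer anneals to the bottom strand there with its 3' end pointing downstream.
Taking the reverse complement of AAGCGGCAAG gives CTTGCCGCTT, found at positions 97–106 on the template; the primer anneals here to the top strand with its 3' end pointing upstream.
The product is the template from position 61 through 106 (46 bp).

5'-CTGTCAGATTCGTAAGACTGCTGTTGCAACCGAATGCTTGCCGCTT-3'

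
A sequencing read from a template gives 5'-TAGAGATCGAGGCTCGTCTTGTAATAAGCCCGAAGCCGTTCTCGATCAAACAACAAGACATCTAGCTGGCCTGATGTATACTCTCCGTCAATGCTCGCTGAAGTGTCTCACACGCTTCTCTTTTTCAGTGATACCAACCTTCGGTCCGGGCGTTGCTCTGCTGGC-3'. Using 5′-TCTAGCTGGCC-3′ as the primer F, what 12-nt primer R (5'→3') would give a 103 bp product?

The forward primer binds at positions 61–71, so a 103 bp product ends at position 61 + 103 − 1 = 163.
The reverse primer anneals to the top strand over positions 152–163, i.e. to GTTGCTCTGCTG.
Its sequence written 5'→3' is the reverse complement: CAGCAGAGCAAC.

5'-CAGCAGAGCAAC-3'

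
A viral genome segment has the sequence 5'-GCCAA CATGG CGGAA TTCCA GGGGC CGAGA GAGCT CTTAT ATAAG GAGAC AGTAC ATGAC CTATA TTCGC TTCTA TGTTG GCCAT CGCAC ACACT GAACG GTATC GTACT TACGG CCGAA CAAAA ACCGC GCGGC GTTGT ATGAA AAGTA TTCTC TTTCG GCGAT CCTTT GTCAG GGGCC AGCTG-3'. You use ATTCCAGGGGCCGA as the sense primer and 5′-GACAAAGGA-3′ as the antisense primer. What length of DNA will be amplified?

159 bp

Scanning the template, ATTCCAGGGGCCGA occurs at positions 15–28; this primer anneals to the bottom strand there with its 3' end pointing downstream.
Taking the reverse complement of GACAAAGGA gives TCCTTTGTC, found at positions 165–173 on the template; the primer anneals here to the top strand with its 3' end pointing upstream.
Product length = (reverse-primer end) − (forward-primer start) + 1 = 173 − 15 + 1 = 159 bp.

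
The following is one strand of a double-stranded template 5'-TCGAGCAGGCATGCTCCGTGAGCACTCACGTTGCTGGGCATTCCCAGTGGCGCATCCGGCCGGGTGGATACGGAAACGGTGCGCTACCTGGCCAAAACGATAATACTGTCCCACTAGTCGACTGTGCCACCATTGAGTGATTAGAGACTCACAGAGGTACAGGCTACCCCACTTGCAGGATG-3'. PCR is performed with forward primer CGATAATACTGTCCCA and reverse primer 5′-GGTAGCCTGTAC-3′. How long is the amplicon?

71 bp

Scanning the template, CGATAATACTGTCCCA occurs at positions 98–113; this primer anneals to the bottom strand there with its 3' end pointing downstream.
Taking the reverse complement of GGTAGCCTGTAC gives GTACAGGCTACC, found at positions 157–168 on the template; the primer anneals here to the top strand with its 3' end pointing upstream.
The product runs from position 98 to position 168, so its length is 168 − 98 + 1 = 71 bp.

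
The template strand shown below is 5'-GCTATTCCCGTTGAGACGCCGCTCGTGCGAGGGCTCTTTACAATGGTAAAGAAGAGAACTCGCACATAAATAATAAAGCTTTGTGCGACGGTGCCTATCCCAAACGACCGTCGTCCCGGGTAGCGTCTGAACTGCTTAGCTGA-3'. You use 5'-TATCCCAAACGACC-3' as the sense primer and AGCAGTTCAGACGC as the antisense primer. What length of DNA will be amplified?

The forward primer matches the template at positions 96–109.
The reverse primer's reverse complement is GCGTCTGAACTGCT, which matches the template at positions 123–136.
Amplicon spans positions 96–136: 41 bp.

41 bp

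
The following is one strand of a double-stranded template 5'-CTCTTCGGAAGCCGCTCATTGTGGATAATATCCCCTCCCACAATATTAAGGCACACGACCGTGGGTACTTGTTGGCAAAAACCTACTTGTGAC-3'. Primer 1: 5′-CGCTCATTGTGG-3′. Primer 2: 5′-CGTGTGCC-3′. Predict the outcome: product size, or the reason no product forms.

Primer 1 (CGCTCATTGTGG) matches the top strand at positions 13–24; it acts as a forward primer.
Primer 2's reverse complement is GGCACACG, matching the top strand at positions 50–57; it acts as a reverse primer.
The 3' ends face each other across positions 13–57, giving a 45 bp product.

Yes — a 45 bp product.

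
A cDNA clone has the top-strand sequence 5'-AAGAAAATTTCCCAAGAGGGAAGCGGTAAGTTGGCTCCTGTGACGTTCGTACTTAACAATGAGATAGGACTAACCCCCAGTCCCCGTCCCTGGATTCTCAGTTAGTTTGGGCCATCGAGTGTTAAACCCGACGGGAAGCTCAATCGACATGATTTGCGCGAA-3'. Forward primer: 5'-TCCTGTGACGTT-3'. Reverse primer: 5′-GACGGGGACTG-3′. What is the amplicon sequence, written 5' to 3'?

Forward primer TCCTGTGACGTT is found on the top strand at positions 36–47.
Taking the reverse complement of GACGGGGACTG gives CAGTCCCCGTC, found at positions 78–88 on the template; the primer anneals here to the top strand with its 3' end pointing upstream.
The product is the template from position 36 through 88 (53 bp).

5'-TCCTGTGACGTTCGTACTTAACAATGAGATAGGACTAACCCCCAGTCCCCGTC-3'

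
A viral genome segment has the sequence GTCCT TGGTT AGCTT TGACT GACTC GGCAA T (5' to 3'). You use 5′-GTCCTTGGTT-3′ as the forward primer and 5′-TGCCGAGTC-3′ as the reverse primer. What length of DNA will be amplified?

29 bp

Forward primer GTCCTTGGTT is found on the top strand at positions 1–10.
Reverse complement of the reverse primer: GACTCGGCA. This occurs on the top strand at positions 21–29.
Amplicon spans positions 1–29: 29 bp.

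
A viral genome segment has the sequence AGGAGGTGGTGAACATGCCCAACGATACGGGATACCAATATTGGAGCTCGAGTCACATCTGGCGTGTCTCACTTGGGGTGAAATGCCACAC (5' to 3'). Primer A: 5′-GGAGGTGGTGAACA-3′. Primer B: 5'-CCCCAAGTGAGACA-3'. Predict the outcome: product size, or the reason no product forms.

Primer A (GGAGGTGGTGAACA) matches the top strand at positions 2–15; it acts as a forward primer.
Primer B's reverse complement is TGTCTCACTTGGGG, matching the top strand at positions 65–78; it acts as a reverse primer.
The 3' ends face each other across positions 2–78, giving a 77 bp product.

Yes — a 77 bp product.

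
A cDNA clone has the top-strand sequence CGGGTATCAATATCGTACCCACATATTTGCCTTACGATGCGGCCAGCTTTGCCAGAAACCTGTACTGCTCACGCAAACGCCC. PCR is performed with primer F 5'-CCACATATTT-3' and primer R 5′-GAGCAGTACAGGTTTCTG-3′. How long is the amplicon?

Forward primer CCACATATTT is found on the top strand at positions 19–28.
Taking the reverse complement of GAGCAGTACAGGTTTCTG gives CAGAAACCTGTACTGCTC, found at positions 53–70 on the template; the primer anneals here to the top strand with its 3' end pointing upstream.
Amplicon spans positions 19–70: 52 bp.

52 bp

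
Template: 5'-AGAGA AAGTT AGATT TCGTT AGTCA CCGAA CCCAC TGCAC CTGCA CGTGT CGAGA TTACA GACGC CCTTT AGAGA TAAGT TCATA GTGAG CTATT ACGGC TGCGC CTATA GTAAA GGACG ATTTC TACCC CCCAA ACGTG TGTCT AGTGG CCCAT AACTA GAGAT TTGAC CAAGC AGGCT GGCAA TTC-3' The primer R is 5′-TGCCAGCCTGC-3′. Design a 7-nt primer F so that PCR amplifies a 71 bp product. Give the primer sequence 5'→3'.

5'-AAGGACG-3'

The reverse primer's reverse complement GCAGGCTGGCA matches the template at positions 174–184, so the product ends at position 184.
A 71 bp product then starts at position 184 − 71 + 1 = 114.
The forward primer is identical to the top strand there: AAGGACG.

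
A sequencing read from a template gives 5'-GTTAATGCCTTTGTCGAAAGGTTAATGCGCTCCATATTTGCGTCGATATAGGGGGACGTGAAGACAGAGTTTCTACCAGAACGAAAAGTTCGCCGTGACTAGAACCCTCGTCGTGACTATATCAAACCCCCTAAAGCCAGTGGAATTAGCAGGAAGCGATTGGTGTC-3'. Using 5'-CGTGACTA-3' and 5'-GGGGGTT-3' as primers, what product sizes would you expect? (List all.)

The forward primer CGTGACTA matches the top strand at positions 94–101, 112–119.
The reverse primer's reverse complement is AACCCCC, matching at positions 125–131.
Each forward site pairs with the reverse site to give a product ending at position 131: sizes 38, 20 bp.

38 bp, 20 bp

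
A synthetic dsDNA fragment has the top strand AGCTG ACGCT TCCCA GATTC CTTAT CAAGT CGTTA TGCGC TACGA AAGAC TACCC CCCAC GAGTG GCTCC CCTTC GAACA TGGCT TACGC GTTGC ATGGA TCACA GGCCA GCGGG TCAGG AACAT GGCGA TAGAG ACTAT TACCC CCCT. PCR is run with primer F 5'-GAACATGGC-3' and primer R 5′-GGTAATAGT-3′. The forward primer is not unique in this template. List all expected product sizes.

69 bp, 25 bp

The forward primer GAACATGGC matches the top strand at positions 76–84, 120–128.
The reverse primer's reverse complement is ACTATTACC, matching at positions 136–144.
Each forward site pairs with the reverse site to give a product ending at position 144: sizes 69, 25 bp.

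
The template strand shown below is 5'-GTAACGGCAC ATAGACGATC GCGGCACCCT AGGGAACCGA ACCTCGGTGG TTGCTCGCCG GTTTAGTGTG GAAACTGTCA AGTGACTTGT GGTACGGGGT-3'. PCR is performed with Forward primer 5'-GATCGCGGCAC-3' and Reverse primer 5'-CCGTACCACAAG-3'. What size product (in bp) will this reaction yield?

81 bp

Forward primer GATCGCGGCAC is found on the top strand at positions 17–27.
Reverse complement of the reverse primer: CTTGTGGTACGG. This occurs on the top strand at positions 86–97.
The product runs from position 17 to position 97, so its length is 97 − 17 + 1 = 81 bp.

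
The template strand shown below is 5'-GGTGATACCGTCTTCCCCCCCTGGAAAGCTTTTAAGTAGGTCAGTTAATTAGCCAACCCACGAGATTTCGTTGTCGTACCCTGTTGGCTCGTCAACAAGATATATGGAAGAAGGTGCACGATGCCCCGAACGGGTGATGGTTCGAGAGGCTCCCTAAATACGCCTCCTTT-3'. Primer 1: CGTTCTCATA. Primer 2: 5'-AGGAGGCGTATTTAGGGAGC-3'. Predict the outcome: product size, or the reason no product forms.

Primer 1 (CGTTCTCATA) does not match the top strand, and its reverse complement TATGAGAACG does not match either.
With no annealing site for primer 1, no amplification occurs.

No product — primer 1 has no binding site in the template.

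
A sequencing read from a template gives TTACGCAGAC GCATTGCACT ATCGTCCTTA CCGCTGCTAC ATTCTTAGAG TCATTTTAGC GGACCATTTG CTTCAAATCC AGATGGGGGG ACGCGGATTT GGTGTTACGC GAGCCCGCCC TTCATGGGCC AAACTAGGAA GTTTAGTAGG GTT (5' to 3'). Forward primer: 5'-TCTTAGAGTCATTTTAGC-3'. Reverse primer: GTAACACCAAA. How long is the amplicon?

Scanning the template, TCTTAGAGTCATTTTAGC occurs at positions 43–60; this primer anneals to the bottom strand there with its 3' end pointing downstream.
Taking the reverse complement of GTAACACCAAA gives TTTGGTGTTAC, found at positions 98–108 on the template; the primer anneals here to the top strand with its 3' end pointing upstream.
Product length = (reverse-primer end) − (forward-primer start) + 1 = 108 − 43 + 1 = 66 bp.

66 bp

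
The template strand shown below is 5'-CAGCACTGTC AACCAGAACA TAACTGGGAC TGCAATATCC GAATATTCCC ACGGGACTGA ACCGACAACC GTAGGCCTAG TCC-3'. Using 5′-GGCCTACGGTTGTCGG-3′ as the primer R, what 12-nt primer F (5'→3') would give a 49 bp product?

The reverse primer's reverse complement CCGACAACCGTAGGCC matches the template at positions 62–77, so the product ends at position 77.
A 49 bp product then starts at position 77 − 49 + 1 = 29.
The forward primer is identical to the top strand there: ACTGCAATATCC.

5'-ACTGCAATATCC-3'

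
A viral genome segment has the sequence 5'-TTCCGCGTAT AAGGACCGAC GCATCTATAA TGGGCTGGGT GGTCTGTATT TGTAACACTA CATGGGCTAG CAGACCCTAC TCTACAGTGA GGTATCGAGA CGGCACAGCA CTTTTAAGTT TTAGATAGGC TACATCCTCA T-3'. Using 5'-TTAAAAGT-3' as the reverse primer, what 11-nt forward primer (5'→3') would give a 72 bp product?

The reverse primer's reverse complement ACTTTTAA matches the template at positions 110–117, so the product ends at position 117.
A 72 bp product then starts at position 117 − 72 + 1 = 46.
The forward primer is identical to the top strand there: GTATTTGTAAC.

5'-GTATTTGTAAC-3'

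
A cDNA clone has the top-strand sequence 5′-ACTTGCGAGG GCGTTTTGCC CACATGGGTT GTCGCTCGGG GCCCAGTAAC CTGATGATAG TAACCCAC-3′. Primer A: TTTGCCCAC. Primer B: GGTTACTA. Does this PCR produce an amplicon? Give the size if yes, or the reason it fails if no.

Yes — a 51 bp product.

Primer A (TTTGCCCAC) matches the top strand at positions 15–23; it acts as a forward primer.
Primer B's reverse complement is TAGTAACC, matching the top strand at positions 58–65; it acts as a reverse primer.
The 3' ends face each other across positions 15–65, giving a 51 bp product.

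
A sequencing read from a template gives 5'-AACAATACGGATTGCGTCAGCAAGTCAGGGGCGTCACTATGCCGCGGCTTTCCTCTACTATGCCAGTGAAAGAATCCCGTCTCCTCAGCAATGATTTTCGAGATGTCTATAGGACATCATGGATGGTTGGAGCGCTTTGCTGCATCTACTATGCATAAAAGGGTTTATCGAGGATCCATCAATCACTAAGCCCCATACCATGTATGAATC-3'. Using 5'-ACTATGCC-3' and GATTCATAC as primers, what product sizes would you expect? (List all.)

175 bp, 154 bp

The forward primer ACTATGCC matches the top strand at positions 36–43, 57–64.
The reverse primer's reverse complement is GTATGAATC, matching at positions 202–210.
Each forward site pairs with the reverse site to give a product ending at position 210: sizes 175, 154 bp.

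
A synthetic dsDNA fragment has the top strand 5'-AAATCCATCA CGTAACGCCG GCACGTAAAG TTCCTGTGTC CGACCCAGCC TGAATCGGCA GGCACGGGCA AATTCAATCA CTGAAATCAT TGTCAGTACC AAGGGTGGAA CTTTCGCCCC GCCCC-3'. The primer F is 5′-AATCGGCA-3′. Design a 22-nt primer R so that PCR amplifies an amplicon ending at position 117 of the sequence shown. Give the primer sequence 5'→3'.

5'-GCGAAAGTTCCACCCTTGGTAC-3'

The forward primer binds at positions 53–60; the product's 3' end on the top strand is position 117.
The reverse primer anneals to the top strand over positions 96–117, i.e. to GTACCAAGGGTGGAACTTTCGC.
Its sequence written 5'→3' is the reverse complement: GCGAAAGTTCCACCCTTGGTAC.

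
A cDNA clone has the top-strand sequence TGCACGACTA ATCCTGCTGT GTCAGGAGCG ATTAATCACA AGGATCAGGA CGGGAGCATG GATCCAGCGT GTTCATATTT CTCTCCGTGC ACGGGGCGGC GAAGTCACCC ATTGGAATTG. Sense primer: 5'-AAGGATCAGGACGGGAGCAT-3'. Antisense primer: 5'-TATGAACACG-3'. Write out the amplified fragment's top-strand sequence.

5'-AAGGATCAGGACGGGAGCATGGATCCAGCGTGTTCATA-3'

Forward primer AAGGATCAGGACGGGAGCAT is found on the top strand at positions 40–59.
The reverse primer's reverse complement is CGTGTTCATA, which matches the template at positions 68–77.
The product is the template from position 40 through 77 (38 bp).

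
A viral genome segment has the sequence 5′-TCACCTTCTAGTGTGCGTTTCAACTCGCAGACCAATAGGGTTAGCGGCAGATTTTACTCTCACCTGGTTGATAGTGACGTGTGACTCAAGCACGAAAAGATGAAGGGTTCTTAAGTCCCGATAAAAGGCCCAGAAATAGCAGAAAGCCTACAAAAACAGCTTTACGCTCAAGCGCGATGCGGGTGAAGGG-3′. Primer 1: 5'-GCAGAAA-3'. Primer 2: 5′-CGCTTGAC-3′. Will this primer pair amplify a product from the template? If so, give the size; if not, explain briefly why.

No product — primer 2 has no binding site in the template.

Primer 2 (CGCTTGAC) does not match the top strand, and its reverse complement GTCAAGCG does not match either.
With no annealing site for primer 2, no amplification occurs.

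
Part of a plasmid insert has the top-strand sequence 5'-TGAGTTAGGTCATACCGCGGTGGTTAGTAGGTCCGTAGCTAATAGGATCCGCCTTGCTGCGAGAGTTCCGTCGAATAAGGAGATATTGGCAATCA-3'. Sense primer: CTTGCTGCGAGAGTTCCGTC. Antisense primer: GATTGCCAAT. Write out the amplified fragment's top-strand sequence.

The forward primer matches the template at positions 53–72.
The reverse primer's reverse complement is ATTGGCAATC, which matches the template at positions 85–94.
The product is the template from position 53 through 94 (42 bp).

5'-CTTGCTGCGAGAGTTCCGTCGAATAAGGAGATATTGGCAATC-3'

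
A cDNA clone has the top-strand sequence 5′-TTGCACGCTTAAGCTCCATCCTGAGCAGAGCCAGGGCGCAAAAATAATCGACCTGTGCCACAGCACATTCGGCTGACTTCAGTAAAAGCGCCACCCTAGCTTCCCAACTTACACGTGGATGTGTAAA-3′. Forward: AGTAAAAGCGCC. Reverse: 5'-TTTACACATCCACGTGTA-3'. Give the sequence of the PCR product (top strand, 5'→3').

5'-AGTAAAAGCGCCACCCTAGCTTCCCAACTTACACGTGGATGTGTAAA-3'

Forward primer AGTAAAAGCGCC is found on the top strand at positions 81–92.
Taking the reverse complement of TTTACACATCCACGTGTA gives TACACGTGGATGTGTAAA, found at positions 110–127 on the template; the primer anneals here to the top strand with its 3' end pointing upstream.
The product is the template from position 81 through 127 (47 bp).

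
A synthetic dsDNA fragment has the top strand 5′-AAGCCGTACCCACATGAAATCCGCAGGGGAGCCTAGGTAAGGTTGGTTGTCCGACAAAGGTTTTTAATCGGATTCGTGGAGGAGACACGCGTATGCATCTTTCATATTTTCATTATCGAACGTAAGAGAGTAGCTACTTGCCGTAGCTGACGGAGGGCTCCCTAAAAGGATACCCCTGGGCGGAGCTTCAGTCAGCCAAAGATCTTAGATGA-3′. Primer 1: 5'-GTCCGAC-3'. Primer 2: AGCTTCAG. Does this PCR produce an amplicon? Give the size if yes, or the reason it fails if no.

No product — both primers anneal to the same strand and extend in the same direction.

Primer 1 (GTCCGAC) matches the top strand at positions 49–55 (3' end points downstream).
Primer 2 (AGCTTCAG) also matches the top strand directly, at positions 184–191 — its reverse complement CTGAAGCT is not present.
Both primers anneal to the bottom strand with 3' ends pointing the same way, so neither can prime synthesis back toward the other.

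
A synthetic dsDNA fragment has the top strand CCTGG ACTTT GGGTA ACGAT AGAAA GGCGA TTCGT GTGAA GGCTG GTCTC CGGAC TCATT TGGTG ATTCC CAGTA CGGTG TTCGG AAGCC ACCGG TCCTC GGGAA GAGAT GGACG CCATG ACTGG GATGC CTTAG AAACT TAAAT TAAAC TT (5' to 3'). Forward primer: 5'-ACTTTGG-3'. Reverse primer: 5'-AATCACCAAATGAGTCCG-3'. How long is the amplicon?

63 bp

The forward primer matches the template at positions 6–12.
The reverse primer's reverse complement is CGGACTCATTTGGTGATT, which matches the template at positions 51–68.
Product length = (reverse-primer end) − (forward-primer start) + 1 = 68 − 6 + 1 = 63 bp.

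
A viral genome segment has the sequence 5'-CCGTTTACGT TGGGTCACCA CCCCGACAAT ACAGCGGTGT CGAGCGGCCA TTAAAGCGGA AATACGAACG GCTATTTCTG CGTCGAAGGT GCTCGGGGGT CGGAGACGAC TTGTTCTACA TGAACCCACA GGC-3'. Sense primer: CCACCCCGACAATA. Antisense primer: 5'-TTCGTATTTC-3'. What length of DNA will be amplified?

51 bp

The forward primer matches the template at positions 18–31.
Taking the reverse complement of TTCGTATTTC gives GAAATACGAA, found at positions 59–68 on the template; the primer anneals here to the top strand with its 3' end pointing upstream.
Amplicon spans positions 18–68: 51 bp.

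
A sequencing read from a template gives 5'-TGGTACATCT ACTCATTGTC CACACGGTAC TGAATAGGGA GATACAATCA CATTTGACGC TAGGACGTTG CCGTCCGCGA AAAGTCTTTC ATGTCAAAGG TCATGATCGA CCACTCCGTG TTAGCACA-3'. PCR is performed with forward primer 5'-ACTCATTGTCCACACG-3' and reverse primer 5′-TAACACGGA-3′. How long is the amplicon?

113 bp

The forward primer matches the template at positions 11–26.
Taking the reverse complement of TAACACGGA gives TCCGTGTTA, found at positions 115–123 on the template; the primer anneals here to the top strand with its 3' end pointing upstream.
Amplicon spans positions 11–123: 113 bp.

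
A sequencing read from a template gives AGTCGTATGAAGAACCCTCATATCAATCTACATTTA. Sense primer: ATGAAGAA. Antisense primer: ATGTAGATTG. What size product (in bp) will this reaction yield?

27 bp

Scanning the template, ATGAAGAA occurs at positions 7–14; this primer anneals to the bottom strand there with its 3' end pointing downstream.
Taking the reverse complement of ATGTAGATTG gives CAATCTACAT, found at positions 24–33 on the template; the primer anneals here to the top strand with its 3' end pointing upstream.
Amplicon spans positions 7–33: 27 bp.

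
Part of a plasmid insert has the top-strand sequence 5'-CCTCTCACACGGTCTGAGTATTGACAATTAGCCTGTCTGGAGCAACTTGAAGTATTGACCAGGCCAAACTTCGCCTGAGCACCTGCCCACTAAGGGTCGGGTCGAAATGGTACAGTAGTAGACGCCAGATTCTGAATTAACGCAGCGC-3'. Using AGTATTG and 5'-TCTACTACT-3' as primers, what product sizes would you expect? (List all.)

106 bp, 72 bp

The forward primer AGTATTG matches the top strand at positions 17–23, 51–57.
The reverse primer's reverse complement is AGTAGTAGA, matching at positions 114–122.
Each forward site pairs with the reverse site to give a product ending at position 122: sizes 106, 72 bp.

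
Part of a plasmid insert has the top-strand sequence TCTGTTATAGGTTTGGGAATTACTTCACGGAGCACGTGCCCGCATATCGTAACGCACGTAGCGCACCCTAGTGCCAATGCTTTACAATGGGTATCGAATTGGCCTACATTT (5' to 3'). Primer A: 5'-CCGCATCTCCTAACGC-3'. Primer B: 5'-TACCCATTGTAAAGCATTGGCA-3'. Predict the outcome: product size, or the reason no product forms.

No product — primer A has no binding site in the template.

Primer A (CCGCATCTCCTAACGC) does not match the top strand, and its reverse complement GCGTTAGGAGATGCGG does not match either.
With no annealing site for primer A, no amplification occurs.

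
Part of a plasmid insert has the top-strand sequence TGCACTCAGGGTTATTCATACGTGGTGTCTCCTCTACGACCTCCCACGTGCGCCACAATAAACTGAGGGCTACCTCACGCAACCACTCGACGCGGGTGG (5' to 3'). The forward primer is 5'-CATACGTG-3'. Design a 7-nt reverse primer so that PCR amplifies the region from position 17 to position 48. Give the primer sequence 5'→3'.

5'-CGTGGGA-3'

The product's 3' end on the top strand is position 48.
The reverse primer anneals to the top strand over positions 42–48, i.e. to TCCCACG.
Its sequence written 5'→3' is the reverse complement: CGTGGGA.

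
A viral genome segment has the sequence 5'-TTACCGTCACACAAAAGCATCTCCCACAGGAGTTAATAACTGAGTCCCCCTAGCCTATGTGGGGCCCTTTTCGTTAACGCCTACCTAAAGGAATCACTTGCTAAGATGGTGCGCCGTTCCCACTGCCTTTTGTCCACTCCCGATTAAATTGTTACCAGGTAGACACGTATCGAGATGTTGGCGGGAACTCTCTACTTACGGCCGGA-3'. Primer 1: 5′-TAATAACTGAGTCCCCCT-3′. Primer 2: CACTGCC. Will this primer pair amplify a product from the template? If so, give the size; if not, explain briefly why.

No product — both primers anneal to the same strand and extend in the same direction.

Primer 1 (TAATAACTGAGTCCCCCT) matches the top strand at positions 34–51 (3' end points downstream).
Primer 2 (CACTGCC) also matches the top strand directly, at positions 121–127 — its reverse complement GGCAGTG is not present.
Both primers anneal to the bottom strand with 3' ends pointing the same way, so neither can prime synthesis back toward the other.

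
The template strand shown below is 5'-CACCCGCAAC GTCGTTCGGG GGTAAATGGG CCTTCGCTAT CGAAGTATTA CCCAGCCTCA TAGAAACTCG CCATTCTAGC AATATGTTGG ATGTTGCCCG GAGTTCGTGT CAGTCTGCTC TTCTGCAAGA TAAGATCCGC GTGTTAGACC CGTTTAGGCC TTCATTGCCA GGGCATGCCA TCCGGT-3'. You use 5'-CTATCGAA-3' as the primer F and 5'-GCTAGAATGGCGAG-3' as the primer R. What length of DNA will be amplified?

Forward primer CTATCGAA is found on the top strand at positions 37–44.
Taking the reverse complement of GCTAGAATGGCGAG gives CTCGCCATTCTAGC, found at positions 67–80 on the template; the primer anneals here to the top strand with its 3' end pointing upstream.
Product length = (reverse-primer end) − (forward-primer start) + 1 = 80 − 37 + 1 = 44 bp.

44 bp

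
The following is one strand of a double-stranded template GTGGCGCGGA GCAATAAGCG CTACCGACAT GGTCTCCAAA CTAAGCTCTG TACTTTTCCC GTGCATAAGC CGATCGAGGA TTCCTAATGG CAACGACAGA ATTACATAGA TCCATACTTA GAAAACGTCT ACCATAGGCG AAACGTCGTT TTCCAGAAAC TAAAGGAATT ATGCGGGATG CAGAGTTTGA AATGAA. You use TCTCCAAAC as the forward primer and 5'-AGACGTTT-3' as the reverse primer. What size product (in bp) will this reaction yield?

98 bp

Scanning the template, TCTCCAAAC occurs at positions 33–41; this primer anneals to the bottom strand there with its 3' end pointing downstream.
Taking the reverse complement of AGACGTTT gives AAACGTCT, found at positions 123–130 on the template; the primer anneals here to the top strand with its 3' end pointing upstream.
The product runs from position 33 to position 130, so its length is 130 − 33 + 1 = 98 bp.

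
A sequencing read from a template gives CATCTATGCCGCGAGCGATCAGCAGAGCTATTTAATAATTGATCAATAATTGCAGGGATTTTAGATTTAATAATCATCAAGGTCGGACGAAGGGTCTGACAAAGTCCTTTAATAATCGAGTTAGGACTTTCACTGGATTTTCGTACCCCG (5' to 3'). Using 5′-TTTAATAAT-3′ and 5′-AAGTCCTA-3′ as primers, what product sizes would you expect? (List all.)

99 bp, 64 bp, 22 bp

The forward primer TTTAATAAT matches the top strand at positions 31–39, 66–74, 108–116.
The reverse primer's reverse complement is TAGGACTT, matching at positions 122–129.
Each forward site pairs with the reverse site to give a product ending at position 129: sizes 99, 64, 22 bp.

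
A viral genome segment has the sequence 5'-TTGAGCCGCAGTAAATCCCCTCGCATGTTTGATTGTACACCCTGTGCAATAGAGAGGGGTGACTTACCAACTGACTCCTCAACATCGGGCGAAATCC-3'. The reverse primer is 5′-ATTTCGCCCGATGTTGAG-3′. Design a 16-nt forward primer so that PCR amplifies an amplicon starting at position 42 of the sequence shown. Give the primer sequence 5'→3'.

5'-CTGTGCAATAGAGAGG-3'

The reverse primer's reverse complement CTCAACATCGGGCGAAAT matches the template at positions 78–95; the product starts at position 42.
The forward primer is identical to the top strand over positions 42–57: CTGTGCAATAGAGAGG.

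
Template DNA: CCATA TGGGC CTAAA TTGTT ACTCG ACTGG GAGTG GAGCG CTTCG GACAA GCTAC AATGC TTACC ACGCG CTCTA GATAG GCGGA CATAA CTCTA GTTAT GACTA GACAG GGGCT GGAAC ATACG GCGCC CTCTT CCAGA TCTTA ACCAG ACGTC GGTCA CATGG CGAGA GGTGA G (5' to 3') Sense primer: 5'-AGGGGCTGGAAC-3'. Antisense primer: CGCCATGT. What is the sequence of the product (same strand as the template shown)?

Forward primer AGGGGCTGGAAC is found on the top strand at positions 109–120.
Reverse complement of the reverse primer: ACATGGCG. This occurs on the top strand at positions 160–167.
The product is the template from position 109 through 167 (59 bp).

5'-AGGGGCTGGAACATACGGCGCCCTCTTCCAGATCTTAACCAGACGTCGGTCACATGGCG-3'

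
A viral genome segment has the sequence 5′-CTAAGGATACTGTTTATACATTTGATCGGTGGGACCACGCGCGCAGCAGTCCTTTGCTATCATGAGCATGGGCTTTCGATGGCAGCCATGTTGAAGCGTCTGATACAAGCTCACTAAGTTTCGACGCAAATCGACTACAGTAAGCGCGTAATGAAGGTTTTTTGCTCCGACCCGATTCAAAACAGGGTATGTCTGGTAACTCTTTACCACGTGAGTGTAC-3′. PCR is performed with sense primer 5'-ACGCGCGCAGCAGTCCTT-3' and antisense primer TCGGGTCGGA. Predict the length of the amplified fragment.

139 bp

Scanning the template, ACGCGCGCAGCAGTCCTT occurs at positions 37–54; this primer anneals to the bottom strand there with its 3' end pointing downstream.
Reverse complement of the reverse primer: TCCGACCCGA. This occurs on the top strand at positions 166–175.
The product runs from position 37 to position 175, so its length is 175 − 37 + 1 = 139 bp.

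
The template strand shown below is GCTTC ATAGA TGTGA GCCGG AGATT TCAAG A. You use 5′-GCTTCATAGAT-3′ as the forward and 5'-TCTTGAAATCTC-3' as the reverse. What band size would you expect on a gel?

31 bp

Scanning the template, GCTTCATAGAT occurs at positions 1–11; this primer anneals to the bottom strand there with its 3' end pointing downstream.
Reverse complement of the reverse primer: GAGATTTCAAGA. This occurs on the top strand at positions 20–31.
Amplicon spans positions 1–31: 31 bp.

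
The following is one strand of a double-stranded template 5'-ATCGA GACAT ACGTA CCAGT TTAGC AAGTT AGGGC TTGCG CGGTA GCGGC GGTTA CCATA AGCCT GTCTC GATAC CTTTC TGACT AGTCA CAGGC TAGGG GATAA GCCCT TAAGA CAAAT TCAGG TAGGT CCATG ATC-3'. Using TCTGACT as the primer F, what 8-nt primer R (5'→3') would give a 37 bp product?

The forward primer binds at positions 79–85, so a 37 bp product ends at position 79 + 37 − 1 = 115.
The reverse primer anneals to the top strand over positions 108–115, i.e. to CCTTAAGA.
Its sequence written 5'→3' is the reverse complement: TCTTAAGG.

5'-TCTTAAGG-3'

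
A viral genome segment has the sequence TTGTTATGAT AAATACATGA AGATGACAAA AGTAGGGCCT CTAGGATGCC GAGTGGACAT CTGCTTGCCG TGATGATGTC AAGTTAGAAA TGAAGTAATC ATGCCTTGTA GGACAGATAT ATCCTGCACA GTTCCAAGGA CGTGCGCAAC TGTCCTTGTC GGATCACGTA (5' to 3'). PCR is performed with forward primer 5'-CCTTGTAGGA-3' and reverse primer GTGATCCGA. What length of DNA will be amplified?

64 bp

Forward primer CCTTGTAGGA is found on the top strand at positions 104–113.
The reverse primer's reverse complement is TCGGATCAC, which matches the template at positions 159–167.
The product runs from position 104 to position 167, so its length is 167 − 104 + 1 = 64 bp.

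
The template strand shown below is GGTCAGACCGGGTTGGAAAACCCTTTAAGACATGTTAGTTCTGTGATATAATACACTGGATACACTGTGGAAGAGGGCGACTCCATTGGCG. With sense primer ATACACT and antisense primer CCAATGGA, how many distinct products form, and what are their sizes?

Two products: 39 bp, 30 bp

The forward primer ATACACT matches the top strand at positions 51–57, 60–66.
The reverse primer's reverse complement is TCCATTGG, matching at positions 82–89.
Each forward site pairs with the reverse site to give a product ending at position 89: sizes 39, 30 bp.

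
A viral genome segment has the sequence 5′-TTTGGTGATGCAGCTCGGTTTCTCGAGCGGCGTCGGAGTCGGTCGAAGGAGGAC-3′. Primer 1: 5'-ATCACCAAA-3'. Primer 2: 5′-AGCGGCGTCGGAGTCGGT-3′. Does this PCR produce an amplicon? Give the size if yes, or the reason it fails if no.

No product — the primers' 3' ends point away from each other.

Primer 1 (ATCACCAAA) has reverse complement TTTGGTGAT, which matches the top strand at positions 1–9; primer 1 anneals to the top strand there with its 3' end pointing upstream toward position 1.
Primer 2 (AGCGGCGTCGGAGTCGGT) matches the top strand directly at positions 26–43; it anneals to the bottom strand with its 3' end pointing downstream toward position 43.
The 3' ends diverge (primer 1 extends toward position 1, primer 2 toward position 54), so the primers never converge on a shared product.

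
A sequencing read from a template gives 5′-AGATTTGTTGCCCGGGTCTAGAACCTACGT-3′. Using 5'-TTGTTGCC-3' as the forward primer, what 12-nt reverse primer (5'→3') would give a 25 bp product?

5'-CGTAGGTTCTAG-3'

The forward primer binds at positions 5–12, so a 25 bp product ends at position 5 + 25 − 1 = 29.
The reverse primer anneals to the top strand over positions 18–29, i.e. to CTAGAACCTACG.
Its sequence written 5'→3' is the reverse complement: CGTAGGTTCTAG.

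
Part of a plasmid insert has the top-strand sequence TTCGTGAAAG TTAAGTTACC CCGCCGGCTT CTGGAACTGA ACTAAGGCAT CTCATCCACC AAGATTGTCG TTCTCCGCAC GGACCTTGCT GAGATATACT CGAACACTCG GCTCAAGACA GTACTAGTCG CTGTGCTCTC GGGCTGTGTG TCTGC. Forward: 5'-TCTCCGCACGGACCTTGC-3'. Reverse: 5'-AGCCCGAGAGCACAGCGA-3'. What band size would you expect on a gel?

74 bp

Forward primer TCTCCGCACGGACCTTGC is found on the top strand at positions 72–89.
Taking the reverse complement of AGCCCGAGAGCACAGCGA gives TCGCTGTGCTCTCGGGCT, found at positions 128–145 on the template; the primer anneals here to the top strand with its 3' end pointing upstream.
The product runs from position 72 to position 145, so its length is 145 − 72 + 1 = 74 bp.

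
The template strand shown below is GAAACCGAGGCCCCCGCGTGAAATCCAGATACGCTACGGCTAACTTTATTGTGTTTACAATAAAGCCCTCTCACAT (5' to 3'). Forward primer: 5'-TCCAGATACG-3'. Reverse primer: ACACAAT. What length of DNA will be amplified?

31 bp

Scanning the template, TCCAGATACG occurs at positions 24–33; this primer anneals to the bottom strand there with its 3' end pointing downstream.
The reverse primer's reverse complement is ATTGTGT, which matches the template at positions 48–54.
Product length = (reverse-primer end) − (forward-primer start) + 1 = 54 − 24 + 1 = 31 bp.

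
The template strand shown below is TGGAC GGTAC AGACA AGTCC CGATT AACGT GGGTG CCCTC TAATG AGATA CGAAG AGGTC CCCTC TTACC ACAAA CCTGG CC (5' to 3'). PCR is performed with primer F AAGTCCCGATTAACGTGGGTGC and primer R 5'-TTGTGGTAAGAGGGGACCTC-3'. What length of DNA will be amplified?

60 bp

Forward primer AAGTCCCGATTAACGTGGGTGC is found on the top strand at positions 15–36.
The reverse primer's reverse complement is GAGGTCCCCTCTTACCACAA, which matches the template at positions 55–74.
Product length = (reverse-primer end) − (forward-primer start) + 1 = 74 − 15 + 1 = 60 bp.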